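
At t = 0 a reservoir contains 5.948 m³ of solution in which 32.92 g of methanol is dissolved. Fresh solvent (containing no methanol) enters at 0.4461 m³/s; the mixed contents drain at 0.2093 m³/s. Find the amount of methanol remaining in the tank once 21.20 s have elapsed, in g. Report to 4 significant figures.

19.17 g

Let m(t) be the amount of methanol. Volume: V(t) = V₀ + (Q_in − Q_out) t = 5.948 + 0.236800 t; V(21.20) = 10.9682 m³.
Solute balance: dm/dt = 0 − Q_out C = −Q_out m/V(t).
Separate: dm/m = −Q_out dt/V(t) ⇒ ln(m/m₀) = −(Q_out/(Q_in−Q_out)) ln(V/V₀).
m = m₀ (V₀/V)^(Q_out/(Q_in−Q_out)) = 32.92 × (5.948/10.9682)^(0.883868) = 19.1673 g.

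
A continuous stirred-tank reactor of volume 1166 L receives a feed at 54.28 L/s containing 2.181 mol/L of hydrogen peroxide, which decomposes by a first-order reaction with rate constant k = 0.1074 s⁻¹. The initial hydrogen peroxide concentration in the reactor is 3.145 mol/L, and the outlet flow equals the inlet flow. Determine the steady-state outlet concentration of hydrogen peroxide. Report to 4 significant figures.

V dC/dt = Q(C_in − C) − k V C.
At steady state: 0 = Q C_in − (Q + kV) C_ss, so C_ss = Q C_in/(Q + kV).
C_ss = 54.28·2.181/(54.28 + 0.1074·1166) = 118.385/179.508 = 0.659494 mol/L.

0.6595 mol/L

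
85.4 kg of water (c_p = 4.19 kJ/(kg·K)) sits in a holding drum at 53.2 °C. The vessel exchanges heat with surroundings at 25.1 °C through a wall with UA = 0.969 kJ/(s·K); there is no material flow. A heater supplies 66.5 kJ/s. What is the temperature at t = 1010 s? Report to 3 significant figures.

91.1 °C

Unsteady energy balance on the tank contents: M c_p dT/dt = −UA(T − T_amb) + Q̇.
dT/dt = (T_ss − T)/τ with T_ss = T_amb + Q̇/UA = 25.1 + 66.5/0.969 = 93.727 °C, τ = M c_p/UA = 85.4·4.19/0.969 = 369.27 s.
Integrating: T(t) = T_ss + (T₀ − T_ss) e^(−t/τ).
T(1010) = 93.727 + (-40.527)·0.064887 = 91.098 °C.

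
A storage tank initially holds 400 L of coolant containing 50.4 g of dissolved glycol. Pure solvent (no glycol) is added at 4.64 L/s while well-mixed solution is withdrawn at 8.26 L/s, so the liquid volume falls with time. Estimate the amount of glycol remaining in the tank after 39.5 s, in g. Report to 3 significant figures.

18.4 g

Let m(t) be the amount of glycol. Volume: V(t) = V₀ + (Q_in − Q_out) t = 400 − 3.6200 t; V(39.5) = 257.01 L.
Species balance (pure solvent in): dm/dt = −Q_out · m/V(t).
Separate: dm/m = −Q_out dt/V(t) ⇒ ln(m/m₀) = −(Q_out/(Q_in−Q_out)) ln(V/V₀).
m = m₀ (V₀/V)^(Q_out/(Q_in−Q_out)) = 50.4 × (400/257.01)^(-2.2818) = 18.369 g.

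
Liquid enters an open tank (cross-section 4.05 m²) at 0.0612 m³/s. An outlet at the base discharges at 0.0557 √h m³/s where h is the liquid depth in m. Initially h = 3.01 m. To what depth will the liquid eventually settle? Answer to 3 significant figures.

1.21 m

Level balance: A dh/dt = 0.0612 − 0.0557 √h. Setting dh/dt = 0:
Q_in = 0.0557 √h_ss ⇒ √h_ss = 0.0612/0.0557 = 1.0987.
h_ss = 1.0987² = 1.2072 m. (Since h₀ = 3.01 m > h_ss, the level will fall toward this value.)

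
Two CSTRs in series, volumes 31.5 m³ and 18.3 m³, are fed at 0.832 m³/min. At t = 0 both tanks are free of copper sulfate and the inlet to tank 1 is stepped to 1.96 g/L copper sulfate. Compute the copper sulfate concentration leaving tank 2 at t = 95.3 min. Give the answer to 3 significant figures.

Each tank obeys Vᵢ dCᵢ/dt = Q(Cᵢ₋₁ − Cᵢ), so τᵢ = Vᵢ/Q.
τ₁ = 31.5/0.832 = 37.861 min; τ₂ = 18.3/0.832 = 21.995 min.
Tank 1: C₁ = C_in(1 − e^(−t/τ₁)). Tank 2 (τ₁ ≠ τ₂): C₂ = C_in[1 − (τ₁ e^(−t/τ₁) − τ₂ e^(−t/τ₂))/(τ₁ − τ₂)].
At t = 95.3: e^(−t/τ₁) = 0.080691, e^(−t/τ₂) = 0.013131.
C₂ = 1.96·[1 − (37.861·0.080691 − 21.995·0.013131)/(15.865)] = 1.96·0.82565 = 1.6183 g/L.

1.62 g/L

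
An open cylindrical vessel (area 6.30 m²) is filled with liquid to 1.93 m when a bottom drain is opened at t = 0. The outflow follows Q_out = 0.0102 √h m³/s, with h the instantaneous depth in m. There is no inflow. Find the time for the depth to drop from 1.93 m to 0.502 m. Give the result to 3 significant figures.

841 s

Volume balance on the tank: A dh/dt = −0.0102 √h.
This is separable: 2 d(√h)/dt = −0.0102/A, so √h = √h₀ − (0.0102/(2A)) t.
t = 2A(√h₀ − √h)/0.0102 = 2·6.30·(√1.93 − √0.502)/0.0102
  = 12.600 × (1.3892 − 0.70852) / 0.0102 = 840.90 s.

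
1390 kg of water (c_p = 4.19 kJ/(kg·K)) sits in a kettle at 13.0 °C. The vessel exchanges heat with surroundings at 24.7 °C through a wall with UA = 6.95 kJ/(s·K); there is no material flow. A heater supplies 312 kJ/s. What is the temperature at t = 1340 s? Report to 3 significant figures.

Lumped-capacitance energy balance: M c_p dT/dt = UA(T_amb − T) + Q̇.
dT/dt = (T_ss − T)/τ with T_ss = T_amb + Q̇/UA = 24.7 + 312/6.95 = 69.592 °C, τ = M c_p/UA = 1390·4.19/6.95 = 838.00 s.
This is linear first-order; T(t) = T_ss + (T₀ − T_ss) e^(−t/τ).
T(1340) = 69.592 + (-56.592)·0.20209 = 58.155 °C.

58.2 °C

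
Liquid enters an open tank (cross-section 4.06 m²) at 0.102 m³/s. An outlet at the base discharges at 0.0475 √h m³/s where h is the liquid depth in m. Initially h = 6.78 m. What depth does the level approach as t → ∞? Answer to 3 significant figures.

4.61 m

Mass balance (ρ constant): A dh/dt = Q_in − 0.0475 √h. At steady state dh/dt = 0:
Q_in = 0.0475 √h_ss ⇒ √h_ss = 0.102/0.0475 = 2.1474.
h_ss = 2.1474² = 4.6112 m. (Since h₀ = 6.78 m > h_ss, the level will fall toward this value.)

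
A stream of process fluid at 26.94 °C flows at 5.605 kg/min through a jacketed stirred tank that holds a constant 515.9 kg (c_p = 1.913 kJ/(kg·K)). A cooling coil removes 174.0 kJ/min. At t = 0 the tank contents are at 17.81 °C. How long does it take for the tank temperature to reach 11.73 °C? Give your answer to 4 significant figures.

First-law balance (no shaft work): M c_p dT/dt = ṁ c_p (T_in − T) − 174.0.
τ = M/ṁ = 92.0428 min; T_ss = T_in − Q̇/(ṁ c_p) = 10.7122 °C.
T(t) = T_ss + (T₀ − T_ss) e^(−t/τ). Set T = 11.73:
e^(−t/τ) = (11.73 − 10.7122)/(17.81 − 10.7122) = 0.143392
t = −92.0428 · ln(0.143392) = 178.763 min.

178.8 min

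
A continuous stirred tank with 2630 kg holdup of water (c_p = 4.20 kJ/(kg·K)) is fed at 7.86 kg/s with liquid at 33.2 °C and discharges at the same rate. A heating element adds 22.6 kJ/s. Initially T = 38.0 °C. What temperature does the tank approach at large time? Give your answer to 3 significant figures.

Energy balance: M c_p dT/dt = ṁ c_p (T_in − T) + 22.6.
At steady state dT/dt = 0 ⇒ T_ss = T_in + Q̇/(ṁ c_p) = 33.2 + 22.6/(7.86·4.20) = 33.885 °C.

33.9 °C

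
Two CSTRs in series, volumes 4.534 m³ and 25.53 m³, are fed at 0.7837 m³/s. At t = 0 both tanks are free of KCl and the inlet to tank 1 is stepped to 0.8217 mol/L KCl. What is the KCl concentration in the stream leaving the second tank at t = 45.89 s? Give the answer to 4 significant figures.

0.5775 mol/L

Time constants: τᵢ = Vᵢ/Q for each well-mixed tank.
τ₁ = 4.534/0.7837 = 5.78538 s; τ₂ = 25.53/0.7837 = 32.5762 s.
Tank 1: C₁ = C_in(1 − e^(−t/τ₁)). Tank 2 (τ₁ ≠ τ₂): C₂ = C_in[1 − (τ₁ e^(−t/τ₁) − τ₂ e^(−t/τ₂))/(τ₁ − τ₂)].
At t = 45.89: e^(−t/τ₁) = 0.000359043, e^(−t/τ₂) = 0.244462.
C₂ = 0.8217·[1 − (5.78538·0.000359043 − 32.5762·0.244462)/(-26.7909)] = 0.8217·0.702825 = 0.577511 mol/L.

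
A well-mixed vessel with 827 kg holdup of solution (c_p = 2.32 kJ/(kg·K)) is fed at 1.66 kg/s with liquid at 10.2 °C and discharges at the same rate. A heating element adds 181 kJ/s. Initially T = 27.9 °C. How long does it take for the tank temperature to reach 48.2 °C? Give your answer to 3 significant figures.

588 s

Unsteady energy balance on the tank contents: M c_p dT/dt = ṁ c_p (T_in − T) + 181.
τ = M/ṁ = 498.19 s; T_ss = T_in + Q̇/(ṁ c_p) = 57.198 °C.
T(t) = T_ss + (T₀ − T_ss) e^(−t/τ). Set T = 48.2:
e^(−t/τ) = (48.2 − 57.198)/(27.9 − 57.198) = 0.30713
t = −498.19 · ln(0.30713) = 588.11 s.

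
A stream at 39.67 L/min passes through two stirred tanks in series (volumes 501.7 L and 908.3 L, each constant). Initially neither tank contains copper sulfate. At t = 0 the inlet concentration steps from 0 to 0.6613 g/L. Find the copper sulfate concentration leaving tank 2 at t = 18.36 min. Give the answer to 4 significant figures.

Time constants: τᵢ = Vᵢ/Q for each well-mixed tank.
τ₁ = 501.7/39.67 = 12.6468 min; τ₂ = 908.3/39.67 = 22.8964 min.
Solving the cascade with C₁(0)=C₂(0)=0 gives C₂(t) = C_in[1 − (τ₁ e^(−t/τ₁) − τ₂ e^(−t/τ₂))/(τ₁ − τ₂)].
At t = 18.36: e^(−t/τ₁) = 0.234161, e^(−t/τ₂) = 0.448488.
C₂ = 0.6613·[1 − (12.6468·0.234161 − 22.8964·0.448488)/(-10.2496)] = 0.6613·0.287055 = 0.189830 g/L.

0.1898 g/L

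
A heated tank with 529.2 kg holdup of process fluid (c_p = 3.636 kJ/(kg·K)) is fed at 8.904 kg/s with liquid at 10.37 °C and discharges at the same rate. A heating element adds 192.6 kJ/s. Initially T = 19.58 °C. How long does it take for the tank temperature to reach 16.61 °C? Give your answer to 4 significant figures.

Unsteady energy balance on the tank contents: M c_p dT/dt = ṁ c_p (T_in − T) + 192.6.
τ = M/ṁ = 59.4340 s; T_ss = T_in + Q̇/(ṁ c_p) = 16.3190 °C.
T(t) = T_ss + (T₀ − T_ss) e^(−t/τ). Set T = 16.61:
e^(−t/τ) = (16.61 − 16.3190)/(19.58 − 16.3190) = 0.0892239
t = −59.4340 · ln(0.0892239) = 143.629 s.

143.6 s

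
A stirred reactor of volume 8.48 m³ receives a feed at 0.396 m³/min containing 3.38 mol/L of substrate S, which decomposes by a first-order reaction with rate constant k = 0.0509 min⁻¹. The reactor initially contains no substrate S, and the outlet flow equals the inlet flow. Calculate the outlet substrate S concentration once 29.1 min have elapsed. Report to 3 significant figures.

1.52 mol/L

V dC/dt = Q(C_in − C) − k V C.
dC/dt = (Q/V) C_in − (Q/V + k) C; effective rate a = Q/V + k = 0.046698 + 0.0509 = 0.097598 min⁻¹.
C_ss = Q C_in/(Q + kV) = 1.6172 mol/L; C(t) = C_ss + (C₀ − C_ss) e^(−a t).
C(29.1) = 1.6172 + (-1.6172)·e^(−0.097598·29.1) = 1.6172 + (-1.6172)·0.058420 = 1.5228 mol/L.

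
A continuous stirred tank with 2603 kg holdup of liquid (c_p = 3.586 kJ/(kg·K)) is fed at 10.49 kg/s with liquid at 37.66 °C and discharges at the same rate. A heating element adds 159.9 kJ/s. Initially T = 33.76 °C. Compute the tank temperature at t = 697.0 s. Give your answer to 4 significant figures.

Energy balance: M c_p dT/dt = ṁ c_p (T_in − T) + 159.9.
Rearrange: dT/dt = (T_ss − T)/τ with τ = M/ṁ = 248.141 s and T_ss = T_in + Q̇/(ṁ c_p) = 41.9107 °C.
Solution: T(t) = T_ss + (T₀ − T_ss) e^(−t/τ).
T(697.0) = 41.9107 + (-8.15072)·e^(−697.0/248.141) = 41.9107 + (-8.15072)·0.0602721 = 41.4195 °C.

41.42 °C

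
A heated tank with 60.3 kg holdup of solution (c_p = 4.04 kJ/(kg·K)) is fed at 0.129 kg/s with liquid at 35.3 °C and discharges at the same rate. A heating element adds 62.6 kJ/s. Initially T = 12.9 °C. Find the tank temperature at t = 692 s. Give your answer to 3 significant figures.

123 °C

Energy balance: M c_p dT/dt = ṁ c_p (T_in − T) + 62.6.
Rearrange: dT/dt = (T_ss − T)/τ with τ = M/ṁ = 467.44 s and T_ss = T_in + Q̇/(ṁ c_p) = 155.42 °C.
T approaches T_ss exponentially: T(t) = T_ss + (T₀ − T_ss) e^(−t/τ).
T(692) = 155.42 + (-142.52)·e^(−692/467.44) = 155.42 + (-142.52)·0.22755 = 122.99 °C.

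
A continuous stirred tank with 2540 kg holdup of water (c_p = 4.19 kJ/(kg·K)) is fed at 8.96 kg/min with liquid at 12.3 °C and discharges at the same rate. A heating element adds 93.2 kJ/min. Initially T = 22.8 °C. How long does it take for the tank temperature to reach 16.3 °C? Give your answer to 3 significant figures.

472 min

Heat balance on the well-mixed liquid: M c_p dT/dt = ṁ c_p (T_in − T) + 93.2.
τ = M/ṁ = 283.48 min; T_ss = T_in + Q̇/(ṁ c_p) = 14.783 °C.
T(t) = T_ss + (T₀ − T_ss) e^(−t/τ). Set T = 16.3:
e^(−t/τ) = (16.3 − 14.783)/(22.8 − 14.783) = 0.18927
t = −283.48 · ln(0.18927) = 471.88 min.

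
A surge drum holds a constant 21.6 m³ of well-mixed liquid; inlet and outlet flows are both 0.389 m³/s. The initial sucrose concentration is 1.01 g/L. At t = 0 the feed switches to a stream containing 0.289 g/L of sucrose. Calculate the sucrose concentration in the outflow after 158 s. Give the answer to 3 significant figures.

Mass balance on the solute (V constant): V dC/dt = Q(C_in − C).
Time constant τ = V/Q = 21.6/0.389 = 55.527 s.
Solution: C(t) = C_in + (C₀ − C_in) e^(−t/τ).
C(158) = 0.289 + (1.01 − 0.289)·e^(−158/55.527) = 0.289 + (0.72100)·0.058107 = 0.33090 g/L.

0.331 g/L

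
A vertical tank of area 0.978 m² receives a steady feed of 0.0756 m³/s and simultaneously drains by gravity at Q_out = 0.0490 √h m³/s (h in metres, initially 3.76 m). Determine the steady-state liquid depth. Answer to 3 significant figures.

2.38 m

Level balance: A dh/dt = 0.0756 − 0.0490 √h. Setting dh/dt = 0:
Q_in = 0.0490 √h_ss ⇒ √h_ss = 0.0756/0.0490 = 1.5429.
h_ss = 1.5429² = 2.3804 m. (Since h₀ = 3.76 m > h_ss, the level will fall toward this value.)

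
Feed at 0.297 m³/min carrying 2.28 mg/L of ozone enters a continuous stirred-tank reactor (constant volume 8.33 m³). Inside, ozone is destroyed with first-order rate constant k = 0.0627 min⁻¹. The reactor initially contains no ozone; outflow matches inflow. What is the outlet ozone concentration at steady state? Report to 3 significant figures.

0.827 mg/L

V dC/dt = Q(C_in − C) − k V C.
At steady state: 0 = Q C_in − (Q + kV) C_ss, so C_ss = Q C_in/(Q + kV).
C_ss = 0.297·2.28/(0.297 + 0.0627·8.33) = 0.67716/0.81929 = 0.82652 mg/L.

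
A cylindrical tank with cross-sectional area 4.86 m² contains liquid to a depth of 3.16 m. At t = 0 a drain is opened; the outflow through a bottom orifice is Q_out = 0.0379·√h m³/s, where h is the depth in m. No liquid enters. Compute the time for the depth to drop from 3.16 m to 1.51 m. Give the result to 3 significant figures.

Volume balance on the tank: A dh/dt = −0.0379 √h.
Separate and integrate: 2(√h − √h₀) = −(0.0379/A) t.
t = 2A(√h₀ − √h)/0.0379 = 2·4.86·(√3.16 − √1.51)/0.0379
  = 9.7200 × (1.7776 − 1.2288) / 0.0379 = 140.75 s.

141 s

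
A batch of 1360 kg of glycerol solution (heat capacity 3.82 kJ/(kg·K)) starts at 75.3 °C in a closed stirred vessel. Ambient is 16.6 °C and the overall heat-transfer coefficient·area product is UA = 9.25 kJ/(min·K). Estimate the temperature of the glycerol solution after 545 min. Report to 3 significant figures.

38.8 °C

M c_p dT/dt = −UA(T − T_amb).
dT/dt = (T_ss − T)/τ with T_ss = T_amb = 16.600 °C, τ = M c_p/UA = 1360·3.82/9.25 = 561.64 min.
Solution: T(t) = T_ss + (T₀ − T_ss) e^(−t/τ).
T(545) = 16.600 + (58.700)·0.37894 = 38.844 °C.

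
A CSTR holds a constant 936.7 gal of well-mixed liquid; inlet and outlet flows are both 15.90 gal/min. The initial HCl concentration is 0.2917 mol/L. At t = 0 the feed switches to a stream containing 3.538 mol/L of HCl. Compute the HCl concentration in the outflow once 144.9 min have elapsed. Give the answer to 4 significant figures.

3.261 mol/L

Unsteady species balance (constant V, well mixed): V dC/dt = Q(C_in − C).
Time constant τ = V/Q = 936.7/15.90 = 58.9119 min.
Integrating: C(t) = C_in + (C₀ − C_in) e^(−t/τ).
C(144.9) = 3.538 + (0.2917 − 3.538)·e^(−144.9/58.9119) = 3.538 + (-3.24630)·0.0854689 = 3.26054 mol/L.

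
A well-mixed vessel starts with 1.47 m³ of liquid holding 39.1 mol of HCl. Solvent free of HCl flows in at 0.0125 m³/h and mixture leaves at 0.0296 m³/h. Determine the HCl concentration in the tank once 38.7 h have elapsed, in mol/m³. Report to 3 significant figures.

Total volume: dV/dt = Q_in − Q_out = -0.017100 m³/h, so V(t) = 1.47 − 0.017100 t and V(38.7) = 0.80823 m³.
No HCl enters, so dm/dt = −Q_out · (m/V).
Separate: dm/m = −Q_out dt/V(t) ⇒ ln(m/m₀) = −(Q_out/(Q_in−Q_out)) ln(V/V₀).
m = m₀ (V₀/V)^(Q_out/(Q_in−Q_out)) = 39.1 × (1.47/0.80823)^(-1.7310) = 13.883 mol.
C = m/V = 13.883/0.80823 = 17.178 mol/m³.

17.2 mol/m³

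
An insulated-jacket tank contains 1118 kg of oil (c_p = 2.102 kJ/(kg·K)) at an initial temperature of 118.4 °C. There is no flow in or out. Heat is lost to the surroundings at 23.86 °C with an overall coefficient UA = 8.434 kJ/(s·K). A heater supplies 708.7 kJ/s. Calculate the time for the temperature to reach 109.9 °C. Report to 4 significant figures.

Lumped-capacitance energy balance: M c_p dT/dt = UA(T_amb − T) + Q̇.
τ = M c_p/UA = 278.638 s; T_ss = T_amb + Q̇/UA = 23.86 + 708.7/8.434 = 107.889 °C.
T(t) = T_ss + (T₀ − T_ss)e^(−t/τ); set T = 109.9:
t = −τ ln[(T − T_ss)/(T₀ − T_ss)] = −278.638 · ln(0.191329) = 460.802 s.

460.8 s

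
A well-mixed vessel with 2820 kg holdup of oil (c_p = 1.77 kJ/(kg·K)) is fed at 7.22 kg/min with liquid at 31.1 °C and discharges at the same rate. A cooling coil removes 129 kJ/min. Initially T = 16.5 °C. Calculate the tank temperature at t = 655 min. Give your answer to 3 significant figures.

20.2 °C

First-law balance (no shaft work): M c_p dT/dt = ṁ c_p (T_in − T) − 129.
τ = M/ṁ = 390.58 min; T_ss = T_in − Q̇/(ṁ c_p) = 31.1 − 129/(7.22·1.77) = 21.006 °C.
Solution: T(t) = T_ss + (T₀ − T_ss) e^(−t/τ).
T(655) = 21.006 + (-4.5056)·e^(−655/390.58) = 21.006 + (-4.5056)·0.18694 = 20.163 °C.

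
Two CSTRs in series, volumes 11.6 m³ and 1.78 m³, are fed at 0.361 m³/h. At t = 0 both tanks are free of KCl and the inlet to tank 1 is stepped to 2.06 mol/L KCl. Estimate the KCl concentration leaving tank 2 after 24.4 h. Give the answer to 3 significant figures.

Species balance on tank i: dCᵢ/dt = (Cᵢ₋₁ − Cᵢ)/τᵢ with τᵢ = Vᵢ/Q.
τ₁ = 11.6/0.361 = 32.133 h; τ₂ = 1.78/0.361 = 4.9307 h.
Tank 1: C₁ = C_in(1 − e^(−t/τ₁)). Tank 2 (τ₁ ≠ τ₂): C₂ = C_in[1 − (τ₁ e^(−t/τ₁) − τ₂ e^(−t/τ₂))/(τ₁ − τ₂)].
At t = 24.4: e^(−t/τ₁) = 0.46797, e^(−t/τ₂) = 0.0070938.
C₂ = 2.06·[1 − (32.133·0.46797 − 4.9307·0.0070938)/(27.202)] = 2.06·0.44849 = 0.92388 mol/L.

0.924 mol/L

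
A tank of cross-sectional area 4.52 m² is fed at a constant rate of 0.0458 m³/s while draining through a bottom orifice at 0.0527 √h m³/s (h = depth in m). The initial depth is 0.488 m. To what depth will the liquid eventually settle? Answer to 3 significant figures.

0.755 m

Accumulation of liquid (constant cross-section A): A dh/dt = Q_in − 0.0527 √h. At steady state dh/dt = 0:
Q_in = 0.0527 √h_ss ⇒ √h_ss = 0.0458/0.0527 = 0.86907.
h_ss = 0.86907² = 0.75528 m. (Since h₀ = 0.488 m < h_ss, the level will rise toward this value.)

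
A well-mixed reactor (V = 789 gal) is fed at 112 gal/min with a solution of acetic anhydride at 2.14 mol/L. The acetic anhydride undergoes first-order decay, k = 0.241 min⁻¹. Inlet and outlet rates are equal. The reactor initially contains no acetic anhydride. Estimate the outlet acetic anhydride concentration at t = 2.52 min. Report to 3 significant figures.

0.491 mol/L

V dC/dt = Q(C_in − C) − k V C.
This is linear with rate a = Q/V + k = 0.38295 min⁻¹.
C_ss = Q C_in/(Q + kV) = 0.79325 mol/L; C(t) = C_ss + (C₀ − C_ss) e^(−a t).
C(2.52) = 0.79325 + (-0.79325)·e^(−0.38295·2.52) = 0.79325 + (-0.79325)·0.38097 = 0.49105 mol/L.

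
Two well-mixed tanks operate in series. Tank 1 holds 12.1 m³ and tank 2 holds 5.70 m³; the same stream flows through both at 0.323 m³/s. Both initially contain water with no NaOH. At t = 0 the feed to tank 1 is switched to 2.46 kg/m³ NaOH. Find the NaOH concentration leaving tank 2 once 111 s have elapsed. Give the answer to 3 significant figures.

Time constants: τᵢ = Vᵢ/Q for each well-mixed tank.
τ₁ = 12.1/0.323 = 37.461 s; τ₂ = 5.70/0.323 = 17.647 s.
Solving the cascade with C₁(0)=C₂(0)=0 gives C₂(t) = C_in[1 − (τ₁ e^(−t/τ₁) − τ₂ e^(−t/τ₂))/(τ₁ − τ₂)].
At t = 111: e^(−t/τ₁) = 0.051661, e^(−t/τ₂) = 0.0018548.
C₂ = 2.46·[1 − (37.461·0.051661 − 17.647·0.0018548)/(19.814)] = 2.46·0.90398 = 2.2238 kg/m³.

2.22 kg/m³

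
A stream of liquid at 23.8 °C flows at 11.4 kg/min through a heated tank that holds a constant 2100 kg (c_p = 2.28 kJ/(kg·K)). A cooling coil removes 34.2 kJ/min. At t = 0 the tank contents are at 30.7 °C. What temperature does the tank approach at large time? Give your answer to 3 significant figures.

22.5 °C

First-law balance (no shaft work): M c_p dT/dt = ṁ c_p (T_in − T) − 34.2.
At steady state dT/dt = 0 ⇒ T_ss = T_in − Q̇/(ṁ c_p) = 23.8 − 34.2/(11.4·2.28) = 22.484 °C.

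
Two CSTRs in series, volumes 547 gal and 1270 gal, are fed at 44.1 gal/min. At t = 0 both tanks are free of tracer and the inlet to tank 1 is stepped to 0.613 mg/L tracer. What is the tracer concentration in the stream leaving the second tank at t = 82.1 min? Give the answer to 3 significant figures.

0.551 mg/L

Species balance on tank i: dCᵢ/dt = (Cᵢ₋₁ − Cᵢ)/τᵢ with τᵢ = Vᵢ/Q.
τ₁ = 547/44.1 = 12.404 min; τ₂ = 1270/44.1 = 28.798 min.
Tank 1: C₁ = C_in(1 − e^(−t/τ₁)). Tank 2 (τ₁ ≠ τ₂): C₂ = C_in[1 − (τ₁ e^(−t/τ₁) − τ₂ e^(−t/τ₂))/(τ₁ − τ₂)].
At t = 82.1: e^(−t/τ₁) = 0.0013347, e^(−t/τ₂) = 0.057794.
C₂ = 0.613·[1 − (12.404·0.0013347 − 28.798·0.057794)/(-16.395)] = 0.613·0.89949 = 0.55139 mg/L.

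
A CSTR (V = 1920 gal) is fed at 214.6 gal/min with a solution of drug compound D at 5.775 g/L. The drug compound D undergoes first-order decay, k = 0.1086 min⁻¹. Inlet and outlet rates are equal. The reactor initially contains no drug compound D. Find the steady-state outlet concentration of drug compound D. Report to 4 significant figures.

Species balance: V dC/dt = Q C_in − Q C − k V C.
Steady state (dC/dt = 0): C_ss = Q C_in/(Q + kV) = C_in/(1 + kV/Q).
C_ss = 214.6·5.775/(214.6 + 0.1086·1920) = 1239.32/423.112 = 2.92905 g/L.

2.929 g/L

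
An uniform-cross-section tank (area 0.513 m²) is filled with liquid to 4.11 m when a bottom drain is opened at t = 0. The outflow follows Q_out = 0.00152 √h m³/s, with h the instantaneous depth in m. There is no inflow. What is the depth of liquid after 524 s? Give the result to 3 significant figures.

Unsteady balance on liquid volume: A dh/dt = −0.00152 √h.
∫ h^(−1/2) dh = −(0.00152/A) ∫ dt, giving 2√h = 2√h₀ − (0.00152/A) t.
√h = √4.11 − 0.00152·524/(2·0.513) = 2.0273 − 0.77630 = 1.2510.
h = 1.2510² = 1.5650 m.

1.57 m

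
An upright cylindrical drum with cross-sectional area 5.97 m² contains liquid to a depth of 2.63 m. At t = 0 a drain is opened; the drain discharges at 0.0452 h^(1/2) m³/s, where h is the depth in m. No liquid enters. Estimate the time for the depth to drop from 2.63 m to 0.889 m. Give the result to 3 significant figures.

179 s

A dh/dt = −Q_out = −0.0452 √h.
∫ h^(−1/2) dh = −(0.0452/A) ∫ dt, giving 2√h = 2√h₀ − (0.0452/A) t.
t = 2A(√h₀ − √h)/0.0452 = 2·5.97·(√2.63 − √0.889)/0.0452
  = 11.940 × (1.6217 − 0.94287) / 0.0452 = 179.33 s.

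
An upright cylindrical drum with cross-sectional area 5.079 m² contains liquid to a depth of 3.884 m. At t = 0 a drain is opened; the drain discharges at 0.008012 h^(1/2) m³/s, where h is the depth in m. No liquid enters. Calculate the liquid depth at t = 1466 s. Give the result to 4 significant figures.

A dh/dt = −Q_out = −0.008012 √h.
Separate and integrate: 2(√h − √h₀) = −(0.008012/A) t.
√h = √3.884 − 0.008012·1466/(2·5.079) = 1.97079 − 1.15629 = 0.814497.
h = 0.814497² = 0.663405 m.

0.6634 m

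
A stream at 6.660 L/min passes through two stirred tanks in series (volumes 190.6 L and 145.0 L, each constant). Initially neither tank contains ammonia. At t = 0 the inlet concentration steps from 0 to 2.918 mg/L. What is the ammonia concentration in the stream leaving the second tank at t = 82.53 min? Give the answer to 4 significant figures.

2.445 mg/L

Time constants: τᵢ = Vᵢ/Q for each well-mixed tank.
τ₁ = 190.6/6.660 = 28.6186 min; τ₂ = 145.0/6.660 = 21.7718 min.
Solving the cascade with C₁(0)=C₂(0)=0 gives C₂(t) = C_in[1 − (τ₁ e^(−t/τ₁) − τ₂ e^(−t/τ₂))/(τ₁ − τ₂)].
At t = 82.53: e^(−t/τ₁) = 0.0559226, e^(−t/τ₂) = 0.0225801.
C₂ = 2.918·[1 − (28.6186·0.0559226 − 21.7718·0.0225801)/(6.84685)] = 2.918·0.838054 = 2.44544 mg/L.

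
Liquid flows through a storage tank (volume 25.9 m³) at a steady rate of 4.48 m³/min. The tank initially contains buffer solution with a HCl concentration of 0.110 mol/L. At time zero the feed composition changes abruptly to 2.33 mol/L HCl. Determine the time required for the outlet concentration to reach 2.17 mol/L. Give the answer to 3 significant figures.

Species balance: V dC/dt = Q(C_in − C) ⇒ τ = V/Q = 5.7812 min.
C(t) = C_in + (C₀ − C_in) e^(−t/τ). Set C = 2.17 and solve for t:
e^(−t/τ) = (C − C_in)/(C₀ − C_in) = (2.17 − 2.33)/(0.110 − 2.33) = 0.072072
t = −τ ln(…) = 5.7812 × 2.6301 = 15.205 min.

15.2 min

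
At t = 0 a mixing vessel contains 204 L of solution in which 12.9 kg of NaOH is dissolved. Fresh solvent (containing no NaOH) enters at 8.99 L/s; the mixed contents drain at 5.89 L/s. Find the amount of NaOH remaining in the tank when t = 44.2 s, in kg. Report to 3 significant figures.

Total volume: dV/dt = Q_in − Q_out = 3.1000 L/s, so V(t) = 204 + 3.1000 t and V(44.2) = 341.02 L.
No NaOH enters, so dm/dt = −Q_out · (m/V).
dm/m = −Q_out dt/(V₀ + 3.1000 t); integrating gives ln(m/m₀) = −(Q_out/(Q_in−Q_out)) ln(V/V₀).
m = m₀ (V₀/V)^(Q_out/(Q_in−Q_out)) = 12.9 × (204/341.02)^(1.9000) = 4.8597 kg.

4.86 kg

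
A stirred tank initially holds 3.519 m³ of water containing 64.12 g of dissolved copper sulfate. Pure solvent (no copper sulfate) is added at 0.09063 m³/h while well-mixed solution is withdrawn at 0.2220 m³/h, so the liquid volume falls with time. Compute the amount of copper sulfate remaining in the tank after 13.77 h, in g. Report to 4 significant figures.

18.94 g

Let m(t) be the amount of copper sulfate. Volume: V(t) = V₀ + (Q_in − Q_out) t = 3.519 − 0.131370 t; V(13.77) = 1.71004 m³.
No copper sulfate enters, so dm/dt = −Q_out · (m/V).
dm/m = −Q_out dt/(V₀ − 0.131370 t); integrating gives ln(m/m₀) = −(Q_out/(Q_in−Q_out)) ln(V/V₀).
m = m₀ (V₀/V)^(Q_out/(Q_in−Q_out)) = 64.12 × (3.519/1.71004)^(-1.68988) = 18.9391 g.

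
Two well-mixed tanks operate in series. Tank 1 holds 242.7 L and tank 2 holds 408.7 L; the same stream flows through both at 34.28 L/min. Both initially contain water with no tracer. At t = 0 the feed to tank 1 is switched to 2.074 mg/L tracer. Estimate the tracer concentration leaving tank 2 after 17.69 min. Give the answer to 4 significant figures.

Species balance on tank i: dCᵢ/dt = (Cᵢ₋₁ − Cᵢ)/τᵢ with τᵢ = Vᵢ/Q.
τ₁ = 242.7/34.28 = 7.07993 min; τ₂ = 408.7/34.28 = 11.9224 min.
Tank 1: C₁ = C_in(1 − e^(−t/τ₁)). Tank 2 (τ₁ ≠ τ₂): C₂ = C_in[1 − (τ₁ e^(−t/τ₁) − τ₂ e^(−t/τ₂))/(τ₁ − τ₂)].
At t = 17.69: e^(−t/τ₁) = 0.0821990, e^(−t/τ₂) = 0.226783.
C₂ = 2.074·[1 − (7.07993·0.0821990 − 11.9224·0.226783)/(-4.84247)] = 2.074·0.561828 = 1.16523 mg/L.

1.165 mg/L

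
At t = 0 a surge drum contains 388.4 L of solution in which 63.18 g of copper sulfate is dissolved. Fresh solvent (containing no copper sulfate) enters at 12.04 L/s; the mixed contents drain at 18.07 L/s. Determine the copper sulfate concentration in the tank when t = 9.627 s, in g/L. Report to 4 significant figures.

Let m(t) be the amount of copper sulfate. Volume: V(t) = V₀ + (Q_in − Q_out) t = 388.4 − 6.03000 t; V(9.627) = 330.349 L.
Species balance (pure solvent in): dm/dt = −Q_out · m/V(t).
Separate: dm/m = −Q_out dt/V(t) ⇒ ln(m/m₀) = −(Q_out/(Q_in−Q_out)) ln(V/V₀).
m = m₀ (V₀/V)^(Q_out/(Q_in−Q_out)) = 63.18 × (388.4/330.349)^(-2.99668) = 38.8951 g.
C = m/V = 38.8951/330.349 = 0.117739 g/L.

0.1177 g/L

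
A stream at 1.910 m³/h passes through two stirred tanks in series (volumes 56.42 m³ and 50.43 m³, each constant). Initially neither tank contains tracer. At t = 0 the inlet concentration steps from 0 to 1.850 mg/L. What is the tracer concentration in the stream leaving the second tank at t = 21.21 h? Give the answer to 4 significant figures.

Each tank obeys Vᵢ dCᵢ/dt = Q(Cᵢ₋₁ − Cᵢ), so τᵢ = Vᵢ/Q.
τ₁ = 56.42/1.910 = 29.5393 h; τ₂ = 50.43/1.910 = 26.4031 h.
Solving the cascade with C₁(0)=C₂(0)=0 gives C₂(t) = C_in[1 − (τ₁ e^(−t/τ₁) − τ₂ e^(−t/τ₂))/(τ₁ − τ₂)].
At t = 21.21: e^(−t/τ₁) = 0.487713, e^(−t/τ₂) = 0.447843.
C₂ = 1.850·[1 − (29.5393·0.487713 − 26.4031·0.447843)/(3.13613)] = 1.850·0.176613 = 0.326733 mg/L.

0.3267 mg/L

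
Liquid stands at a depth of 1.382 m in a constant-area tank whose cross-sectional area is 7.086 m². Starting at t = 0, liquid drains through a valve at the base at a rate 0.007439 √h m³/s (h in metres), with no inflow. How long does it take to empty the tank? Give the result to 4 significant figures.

2240 s

Unsteady balance on liquid volume: A dh/dt = −0.007439 √h.
∫ h^(−1/2) dh = −(0.007439/A) ∫ dt, giving 2√h = 2√h₀ − (0.007439/A) t.
Tank is empty when √h = 0: t_empty = 2A√h₀/0.007439.
t_empty = 2·7.086·√1.382/0.007439 = 14.1720·1.17558/0.007439 = 2239.60 s.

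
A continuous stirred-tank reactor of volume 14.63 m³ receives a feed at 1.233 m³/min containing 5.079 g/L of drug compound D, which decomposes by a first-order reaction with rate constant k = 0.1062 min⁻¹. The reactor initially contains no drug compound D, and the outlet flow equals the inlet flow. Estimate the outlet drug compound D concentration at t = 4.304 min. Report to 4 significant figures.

Accumulation = in − out − consumed: V dC/dt = Q C_in − Q C − k V C.
This is linear with rate a = Q/V + k = 0.190479 min⁻¹.
C_ss = Q C_in/(Q + kV) = 2.24724 g/L; C(t) = C_ss + (C₀ − C_ss) e^(−a t).
C(4.304) = 2.24724 + (-2.24724)·e^(−0.190479·4.304) = 2.24724 + (-2.24724)·0.440510 = 1.25731 g/L.

1.257 g/L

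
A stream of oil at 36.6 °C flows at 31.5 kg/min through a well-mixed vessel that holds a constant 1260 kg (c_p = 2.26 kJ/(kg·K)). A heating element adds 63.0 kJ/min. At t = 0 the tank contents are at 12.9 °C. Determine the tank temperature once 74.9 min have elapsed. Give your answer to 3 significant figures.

33.7 °C

M c_p dT/dt = ṁ c_p (T_in − T) + Q̇.
Rearrange: dT/dt = (T_ss − T)/τ with τ = M/ṁ = 40.000 min and T_ss = T_in + Q̇/(ṁ c_p) = 37.485 °C.
This is linear first-order; T(t) = T_ss + (T₀ − T_ss) e^(−t/τ).
T(74.9) = 37.485 + (-24.585)·e^(−74.9/40.000) = 37.485 + (-24.585)·0.15374 = 33.705 °C.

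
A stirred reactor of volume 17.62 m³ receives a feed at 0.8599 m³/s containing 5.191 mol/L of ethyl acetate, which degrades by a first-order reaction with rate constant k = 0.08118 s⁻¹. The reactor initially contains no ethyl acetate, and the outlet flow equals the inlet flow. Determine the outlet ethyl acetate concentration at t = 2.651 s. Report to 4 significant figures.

0.5681 mol/L

Species balance: V dC/dt = Q C_in − Q C − k V C.
This is linear with rate a = Q/V + k = 0.129982 s⁻¹.
C_ss = Q C_in/(Q + kV) = 1.94898 mol/L; C(t) = C_ss + (C₀ − C_ss) e^(−a t).
C(2.651) = 1.94898 + (-1.94898)·e^(−0.129982·2.651) = 1.94898 + (-1.94898)·0.708515 = 0.568099 mol/L.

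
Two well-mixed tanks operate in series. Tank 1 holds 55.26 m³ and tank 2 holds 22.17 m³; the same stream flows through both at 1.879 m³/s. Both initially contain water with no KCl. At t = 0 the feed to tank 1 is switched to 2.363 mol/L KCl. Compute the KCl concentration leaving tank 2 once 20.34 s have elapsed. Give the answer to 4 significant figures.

Each tank obeys Vᵢ dCᵢ/dt = Q(Cᵢ₋₁ − Cᵢ), so τᵢ = Vᵢ/Q.
τ₁ = 55.26/1.879 = 29.4093 s; τ₂ = 22.17/1.879 = 11.7988 s.
Solving the cascade with C₁(0)=C₂(0)=0 gives C₂(t) = C_in[1 − (τ₁ e^(−t/τ₁) − τ₂ e^(−t/τ₂))/(τ₁ − τ₂)].
At t = 20.34: e^(−t/τ₁) = 0.500765, e^(−t/τ₂) = 0.178369.
C₂ = 2.363·[1 − (29.4093·0.500765 − 11.7988·0.178369)/(17.6104)] = 2.363·0.283233 = 0.669280 mol/L.

0.6693 mol/L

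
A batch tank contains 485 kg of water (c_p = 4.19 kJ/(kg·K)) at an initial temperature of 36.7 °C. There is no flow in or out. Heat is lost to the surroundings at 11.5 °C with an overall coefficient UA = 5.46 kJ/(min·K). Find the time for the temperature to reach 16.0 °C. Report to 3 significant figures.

641 min

Energy balance: M c_p dT/dt = −UA(T − T_amb).
τ = M c_p/UA = 372.19 min; T_ss = T_amb = 11.500 °C.
T(t) = T_ss + (T₀ − T_ss)e^(−t/τ); set T = 16.0:
t = −τ ln[(T − T_ss)/(T₀ − T_ss)] = −372.19 · ln(0.17857) = 641.19 min.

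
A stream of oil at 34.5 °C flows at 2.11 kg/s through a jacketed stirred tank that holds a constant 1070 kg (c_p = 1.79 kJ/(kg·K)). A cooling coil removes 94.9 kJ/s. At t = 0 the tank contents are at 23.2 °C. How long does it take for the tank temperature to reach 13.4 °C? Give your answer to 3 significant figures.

626 s

Heat balance on the well-mixed liquid: M c_p dT/dt = ṁ c_p (T_in − T) − 94.9.
τ = M/ṁ = 507.11 s; T_ss = T_in − Q̇/(ṁ c_p) = 9.3736 °C.
T(t) = T_ss + (T₀ − T_ss) e^(−t/τ). Set T = 13.4:
e^(−t/τ) = (13.4 − 9.3736)/(23.2 − 9.3736) = 0.29121
t = −507.11 · ln(0.29121) = 625.62 s.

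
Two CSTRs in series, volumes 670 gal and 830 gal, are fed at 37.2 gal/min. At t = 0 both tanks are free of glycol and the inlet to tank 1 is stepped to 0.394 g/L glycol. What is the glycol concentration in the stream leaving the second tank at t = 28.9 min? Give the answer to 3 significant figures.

Each tank obeys Vᵢ dCᵢ/dt = Q(Cᵢ₋₁ − Cᵢ), so τᵢ = Vᵢ/Q.
τ₁ = 670/37.2 = 18.011 min; τ₂ = 830/37.2 = 22.312 min.
Solving the cascade with C₁(0)=C₂(0)=0 gives C₂(t) = C_in[1 − (τ₁ e^(−t/τ₁) − τ₂ e^(−t/τ₂))/(τ₁ − τ₂)].
At t = 28.9: e^(−t/τ₁) = 0.20097, e^(−t/τ₂) = 0.27382.
C₂ = 0.394·[1 − (18.011·0.20097 − 22.312·0.27382)/(-4.3011)] = 0.394·0.42111 = 0.16592 g/L.

0.166 g/L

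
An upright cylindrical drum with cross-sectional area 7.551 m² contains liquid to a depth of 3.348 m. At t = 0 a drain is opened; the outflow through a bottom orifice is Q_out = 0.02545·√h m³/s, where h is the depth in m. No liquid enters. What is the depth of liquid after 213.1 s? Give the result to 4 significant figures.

2.163 m

A dh/dt = −Q_out = −0.02545 √h.
Separate and integrate: 2(√h − √h₀) = −(0.02545/A) t.
√h = √3.348 − 0.02545·213.1/(2·7.551) = 1.82975 − 0.359118 = 1.47064.
h = 1.47064² = 2.16277 m.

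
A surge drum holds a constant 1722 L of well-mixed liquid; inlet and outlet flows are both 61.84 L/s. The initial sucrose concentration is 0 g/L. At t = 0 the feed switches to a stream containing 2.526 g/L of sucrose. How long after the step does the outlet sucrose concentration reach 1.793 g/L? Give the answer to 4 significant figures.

Species balance: V dC/dt = Q(C_in − C) ⇒ τ = V/Q = 27.8461 s.
C(t) = C_in + (C₀ − C_in) e^(−t/τ). Set C = 1.793 and solve for t:
e^(−t/τ) = (C − C_in)/(C₀ − C_in) = (1.793 − 2.526)/(0 − 2.526) = 0.290182
t = −τ ln(…) = 27.8461 × 1.23725 = 34.4524 s.

34.45 s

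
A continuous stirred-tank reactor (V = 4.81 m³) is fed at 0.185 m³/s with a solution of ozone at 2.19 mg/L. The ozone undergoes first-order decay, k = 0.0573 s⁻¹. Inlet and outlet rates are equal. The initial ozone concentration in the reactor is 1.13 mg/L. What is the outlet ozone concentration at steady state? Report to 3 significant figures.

Species balance: V dC/dt = Q C_in − Q C − k V C.
At steady state: 0 = Q C_in − (Q + kV) C_ss, so C_ss = Q C_in/(Q + kV).
C_ss = 0.185·2.19/(0.185 + 0.0573·4.81) = 0.40515/0.46061 = 0.87959 mg/L.

0.880 mg/L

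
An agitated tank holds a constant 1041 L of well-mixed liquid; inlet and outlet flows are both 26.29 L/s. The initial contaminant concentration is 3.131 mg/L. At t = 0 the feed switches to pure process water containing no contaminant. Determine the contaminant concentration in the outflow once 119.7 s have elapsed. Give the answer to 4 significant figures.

Mass balance on the solute (V constant): V dC/dt = Q(C_in − C).
So dC/dt = (C_in − C)/τ with τ = V/Q = 1041/26.29 = 39.5968 s.
C approaches C_in exponentially: C(t) = C_in + (C₀ − C_in) e^(−t/τ).
C(119.7) = 0 + (3.131 − 0)·e^(−119.7/39.5968) = 0 + (3.13100)·0.0486564 = 0.152343 mg/L.

0.1523 mg/L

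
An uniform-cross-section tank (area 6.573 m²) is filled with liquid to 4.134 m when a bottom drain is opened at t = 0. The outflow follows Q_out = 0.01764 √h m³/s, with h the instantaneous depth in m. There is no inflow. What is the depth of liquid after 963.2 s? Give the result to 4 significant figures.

With no inflow, A dh/dt = −0.01764 √h.
∫ h^(−1/2) dh = −(0.01764/A) ∫ dt, giving 2√h = 2√h₀ − (0.01764/A) t.
√h = √4.134 − 0.01764·963.2/(2·6.573) = 2.03322 − 1.29247 = 0.740751.
h = 0.740751² = 0.548712 m.

0.5487 m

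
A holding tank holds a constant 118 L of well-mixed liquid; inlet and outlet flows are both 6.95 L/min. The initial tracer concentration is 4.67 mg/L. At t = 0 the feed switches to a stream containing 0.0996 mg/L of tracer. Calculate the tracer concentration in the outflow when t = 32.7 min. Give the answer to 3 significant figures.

Mass balance on the solute (V constant): V dC/dt = Q(C_in − C).
So dC/dt = (C_in − C)/τ with τ = V/Q = 118/6.95 = 16.978 min.
Solution: C(t) = C_in + (C₀ − C_in) e^(−t/τ).
C(32.7) = 0.0996 + (4.67 − 0.0996)·e^(−32.7/16.978) = 0.0996 + (4.5704)·0.14573 = 0.76566 mg/L.

0.766 mg/L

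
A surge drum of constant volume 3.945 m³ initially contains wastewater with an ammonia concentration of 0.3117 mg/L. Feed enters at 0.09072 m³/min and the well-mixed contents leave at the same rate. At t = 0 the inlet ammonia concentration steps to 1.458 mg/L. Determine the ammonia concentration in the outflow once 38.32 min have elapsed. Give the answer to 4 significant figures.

0.9831 mg/L

Mass balance on the solute (V constant): V dC/dt = Q(C_in − C).
Rewrite as dC/dt + C/τ = C_in/τ, τ = V/Q = 43.4854 min.
Integrating: C(t) = C_in + (C₀ − C_in) e^(−t/τ).
C(38.32) = 1.458 + (0.3117 − 1.458)·e^(−38.32/43.4854) = 1.458 + (-1.14630)·0.414280 = 0.983111 mg/L.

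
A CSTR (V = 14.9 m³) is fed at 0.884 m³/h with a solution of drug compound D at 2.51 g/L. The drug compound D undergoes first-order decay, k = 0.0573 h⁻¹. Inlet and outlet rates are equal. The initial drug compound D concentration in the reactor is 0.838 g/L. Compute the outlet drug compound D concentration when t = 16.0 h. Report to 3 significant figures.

V dC/dt = Q(C_in − C) − k V C.
This is linear with rate a = Q/V + k = 0.11663 h⁻¹.
C_ss = Q C_in/(Q + kV) = 1.2768 g/L; C(t) = C_ss + (C₀ − C_ss) e^(−a t).
C(16.0) = 1.2768 + (-0.43883)·e^(−0.11663·16.0) = 1.2768 + (-0.43883)·0.15473 = 1.2089 g/L.

1.21 g/L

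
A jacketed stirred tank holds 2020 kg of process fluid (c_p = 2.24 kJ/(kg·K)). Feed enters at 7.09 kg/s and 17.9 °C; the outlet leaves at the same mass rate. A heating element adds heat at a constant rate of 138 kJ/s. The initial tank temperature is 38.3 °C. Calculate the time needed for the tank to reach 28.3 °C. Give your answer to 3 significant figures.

M c_p dT/dt = ṁ c_p (T_in − T) + Q̇.
τ = M/ṁ = 284.91 s; T_ss = T_in + Q̇/(ṁ c_p) = 26.589 °C.
T(t) = T_ss + (T₀ − T_ss) e^(−t/τ). Set T = 28.3:
e^(−t/τ) = (28.3 − 26.589)/(38.3 − 26.589) = 0.14608
t = −284.91 · ln(0.14608) = 548.05 s.

548 s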